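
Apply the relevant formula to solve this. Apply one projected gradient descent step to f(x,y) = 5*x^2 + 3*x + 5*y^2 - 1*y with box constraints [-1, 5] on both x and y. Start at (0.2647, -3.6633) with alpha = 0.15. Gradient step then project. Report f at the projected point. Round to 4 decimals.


Step 1: Compute gradient at (0.2647, -3.6633).
grad_x = 2*5*0.2647 + 3 = 5.647
grad_y = 2*5*-3.6633 - 1 = -37.633
Step 2: Gradient step.
x_raw = 0.2647 - 0.15*5.647 = -0.5824
y_raw = -3.6633 - 0.15*-37.633 = 1.9817
Step 3: Project onto [-1, 5].
x_proj = clip(-0.5824) = -0.5824
y_proj = clip(1.9817) = 1.9817
Step 4: Evaluate f.
f(-0.5824, 1.9817) = 17.6016


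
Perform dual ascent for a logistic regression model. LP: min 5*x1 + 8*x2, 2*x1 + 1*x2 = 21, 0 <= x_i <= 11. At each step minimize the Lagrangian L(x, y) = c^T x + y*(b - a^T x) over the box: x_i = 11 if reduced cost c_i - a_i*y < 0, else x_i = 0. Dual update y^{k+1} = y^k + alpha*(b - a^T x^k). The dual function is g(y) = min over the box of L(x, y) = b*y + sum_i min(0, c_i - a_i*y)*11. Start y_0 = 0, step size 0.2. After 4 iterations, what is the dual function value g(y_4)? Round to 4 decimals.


Dual ascent for LP: min 5*x1 + 8*x2, 2*x1 + 1*x2 = 21, 0 <= x_i <= 11
Step 1: y^k = 0.0, reduced costs: (5.0, 8.0)
  x^k = (0.0, 0.0), subgradient = b - a^T x = 21.0
  y^{k+1} = 0.0 + 0.2*21.0 = 4.2
Step 2: y^k = 4.2, reduced costs: (-3.4, 3.8)
  x^k = (11.0, 0.0), subgradient = b - a^T x = -1.0
  y^{k+1} = 4.2 + 0.2*-1.0 = 4.0
Step 3: y^k = 4.0, reduced costs: (-3.0, 4.0)
  x^k = (11.0, 0.0), subgradient = b - a^T x = -1.0
  y^{k+1} = 4.0 + 0.2*-1.0 = 3.8
Step 4: y^k = 3.8, reduced costs: (-2.6, 4.2)
  x^k = (11.0, 0.0), subgradient = b - a^T x = -1.0
  y^{k+1} = 3.8 + 0.2*-1.0 = 3.6
Dual objective at y_4 = 3.6: reduced costs (-2.2, 4.4), box minimizer x = (11.0, 0.0)
g(y_4) = b*y + (c1 - a1*y)*x1 + (c2 - a2*y)*x2 = 21*3.6 + (-2.2)*11.0 + 4.4*0.0 = 75.6 - 24.2 + 0.0 = 51.4


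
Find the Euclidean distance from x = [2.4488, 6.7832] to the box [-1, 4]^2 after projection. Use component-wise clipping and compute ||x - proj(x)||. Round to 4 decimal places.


Project each component onto [-1, 4].
clip(2.4488) = 2.4488, clip(6.7832) = 4.0
Projection = [2.4488, 4.0]
Squared diffs: [0.0, 7.7462]
Distance = sqrt(7.7462) = 2.7832


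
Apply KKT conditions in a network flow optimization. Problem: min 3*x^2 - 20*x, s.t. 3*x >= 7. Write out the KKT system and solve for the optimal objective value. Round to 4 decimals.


Step 1: Try lambda = 0 (constraint inactive).
Stationarity: 2*3*x - 20 = 0
x* = 20/(2*3) = 10/3 = 3.3333 (rounded; the exact value 10/3 is used below)
Check constraint: 3*3.3333 = 9.9999 >= 7 -- satisfied.
Step 2: Compute optimal value.
f(x*) = 3*(10/3)^2 - 20*(10/3) = -33.3333


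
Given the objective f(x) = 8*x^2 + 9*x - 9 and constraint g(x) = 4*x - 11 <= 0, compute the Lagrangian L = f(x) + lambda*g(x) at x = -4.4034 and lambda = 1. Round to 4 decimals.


Step 1: Evaluate f(x).
f(-4.4034) = 8*(-4.4034)^2 + 9*(-4.4034) - 9 = 106.4889
Step 2: Evaluate g(x).
g(-4.4034) = 4*-4.4034 - 11 = -28.6136
Step 3: Compute Lagrangian.
L = 106.4889 + 1*-28.6136 = 77.8753


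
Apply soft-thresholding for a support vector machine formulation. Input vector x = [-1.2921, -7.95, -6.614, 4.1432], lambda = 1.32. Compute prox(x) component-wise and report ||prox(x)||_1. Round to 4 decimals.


Soft-thresholding with lambda = 1.32:
prox(-1.2921) = sign(-1.2921)*max(|-1.2921| - 1.32, 0) = 0.0
prox(-7.95) = sign(-7.95)*max(|-7.95| - 1.32, 0) = -6.63
prox(-6.614) = sign(-6.614)*max(|-6.614| - 1.32, 0) = -5.294
prox(4.1432) = sign(4.1432)*max(|4.1432| - 1.32, 0) = 2.8232
prox(x) = [0.0, -6.63, -5.294, 2.8232]
||prox(x)||_1 = 0.0 + 6.63 + 5.294 + 2.8232 = 14.7472


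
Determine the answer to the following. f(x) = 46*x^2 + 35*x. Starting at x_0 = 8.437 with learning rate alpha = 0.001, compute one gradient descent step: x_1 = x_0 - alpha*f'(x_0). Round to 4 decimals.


We compute the gradient at x_0 and apply the update.
f'(x) = 92*x + 35
f'(8.437) = 92*8.437 + 35 = 811.204
x_1 = 8.437 - 0.001*811.204 = 7.6258


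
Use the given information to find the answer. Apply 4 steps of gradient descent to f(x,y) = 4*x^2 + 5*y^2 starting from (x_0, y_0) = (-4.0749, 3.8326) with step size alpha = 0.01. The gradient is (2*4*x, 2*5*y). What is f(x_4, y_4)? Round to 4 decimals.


Gradient descent on f(x,y) = 4*x^2 + 5*y^2.
Starting point: (-4.0749, 3.8326), alpha = 0.01
Step 1: grad_x = 2*4*-4.0749 = -32.5992, grad_y = 2*5*3.8326 = 38.326
  x_1 = -4.0749 - 0.01*-32.5992 = -3.7489
  y_1 = 3.8326 - 0.01*38.326 = 3.4493
Step 2: grad_x = 2*4*-3.7489 = -29.9913, grad_y = 2*5*3.4493 = 34.4934
  x_2 = -3.7489 - 0.01*-29.9913 = -3.449
  y_2 = 3.4493 - 0.01*34.4934 = 3.1044
Step 3: grad_x = 2*4*-3.449 = -27.592, grad_y = 2*5*3.1044 = 31.0441
  x_3 = -3.449 - 0.01*-27.592 = -3.1731
  y_3 = 3.1044 - 0.01*31.0441 = 2.794
Step 4: grad_x = 2*4*-3.1731 = -25.3846, grad_y = 2*5*2.794 = 27.9397
  x_4 = -3.1731 - 0.01*-25.3846 = -2.9192
  y_4 = 2.794 - 0.01*27.9397 = 2.5146
f(-2.9192, 2.5146) = 4*(-2.9192)^2 + 5*2.5146^2 = 65.7029


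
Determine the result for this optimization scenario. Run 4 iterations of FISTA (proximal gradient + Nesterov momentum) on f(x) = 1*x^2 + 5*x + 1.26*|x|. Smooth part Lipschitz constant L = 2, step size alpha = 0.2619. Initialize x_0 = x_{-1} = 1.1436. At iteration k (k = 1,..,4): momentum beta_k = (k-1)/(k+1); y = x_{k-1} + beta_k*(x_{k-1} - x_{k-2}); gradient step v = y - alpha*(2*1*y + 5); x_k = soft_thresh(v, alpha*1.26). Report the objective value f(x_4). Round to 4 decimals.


FISTA on f(x) = 1*x^2 + 5*x + 1.26*|x|
L = 2, alpha = 0.2619
Iteration 1: beta = 0.0, y = 1.1436 + 0.0*(1.1436 - 1.1436) = 1.1436
  grad(y) = 7.2872, v = y - alpha*grad = -0.7649
  prox(v) = soft_thresh(-0.7649, 0.33) = -0.4349
Iteration 2: beta = 0.3333, y = -0.4349 + 0.3333*(-0.4349 - 1.1436) = -0.9611
  grad(y) = 3.0778, v = y - alpha*grad = -1.7672
  prox(v) = soft_thresh(-1.7672, 0.33) = -1.4372
Iteration 3: beta = 0.5, y = -1.4372 + 0.5*(-1.4372 + 0.4349) = -1.9383
  grad(y) = 1.1234, v = y - alpha*grad = -2.2325
  prox(v) = soft_thresh(-2.2325, 0.33) = -1.9025
Iteration 4: beta = 0.6, y = -1.9025 + 0.6*(-1.9025 + 1.4372) = -2.1817
  grad(y) = 0.6365, v = y - alpha*grad = -2.3484
  prox(v) = soft_thresh(-2.3484, 0.33) = -2.0184
f(x_4) = 1*(-2.0184)^2 + 5*(-2.0184) + 1.26*|-2.0184| = -3.4749


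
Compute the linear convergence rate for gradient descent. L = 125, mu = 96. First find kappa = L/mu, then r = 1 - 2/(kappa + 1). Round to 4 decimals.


Step 1: Compute the condition number.
kappa = L/mu = 125/96 = 1.3021
Step 2: Compute the convergence rate.
r = 1 - 2/(kappa + 1) = 1 - 2*mu/(L + mu) = (L - mu)/(L + mu) = 29/221 = 0.1312


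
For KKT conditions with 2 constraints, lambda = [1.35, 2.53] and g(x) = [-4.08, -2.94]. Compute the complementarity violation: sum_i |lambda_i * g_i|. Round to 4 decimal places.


KKT complementary slackness check:
lambda_1 * g_1 = 1.35 * -4.08 = -5.508
lambda_2 * g_2 = 2.53 * -2.94 = -7.4382
Total violation = 5.508 + 7.4382 = 12.9462


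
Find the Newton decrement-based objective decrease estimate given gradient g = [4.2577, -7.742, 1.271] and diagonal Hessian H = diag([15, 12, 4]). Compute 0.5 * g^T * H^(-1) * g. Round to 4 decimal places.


Step 1: H is diagonal, so H^(-1) * g = [0.2838, -0.6452, 0.3178].
Step 2: g^T H^(-1) g = sum_i g_i^2 / H_ii
  = (4.2577)^2/15 + (-7.742)^2/12 + (1.271)^2/4
  = 1.2085 + 4.9949 + 0.4039 = 6.6073
Step 3: Objective decrease = 0.5 * g^T H^(-1) g = 3.3036


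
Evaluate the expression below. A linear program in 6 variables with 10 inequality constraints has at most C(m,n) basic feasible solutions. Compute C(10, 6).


Each vertex corresponds to some choice of n active constraints out of m, so the number of vertices is at most C(m, n) = m! / (n!(m-n)!).
m = 10, n = 6
Numerator: 10 * 9 * 8 * 7 * 6 * 5
Denominator: 6! = 720
C(10, 6) = 210


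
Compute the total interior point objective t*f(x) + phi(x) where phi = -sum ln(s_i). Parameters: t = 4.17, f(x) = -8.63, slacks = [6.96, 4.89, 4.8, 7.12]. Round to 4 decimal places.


Step 1: Compute log-barrier.
ln values: [1.9402, 1.5872, 1.5686, 1.9629]
phi = -(1.9402 + 1.5872 + 1.5686 + 1.9629) = -7.0589
Step 2: Compute augmented objective.
t*f(x) = 4.17*-8.63 = -35.9871
Total = -35.9871 - 7.0589 = -43.046


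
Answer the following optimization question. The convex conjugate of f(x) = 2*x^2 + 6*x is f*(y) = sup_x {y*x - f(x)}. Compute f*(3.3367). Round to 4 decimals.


f*(y) = sup_x {y*x - a*x^2 - b*x} = sup_x {(y-b)*x - a*x^2}
FOC: (y - b) - 2a*x = 0 => x* = (y - b)/(2a)
x* = (3.3367 - 6)/(2*2) = -0.6658
f*(3.3367) = (y-b)^2/(4a) = (3.3367 - 6)^2/(4*2)
= 7.0932/8 = 0.8866


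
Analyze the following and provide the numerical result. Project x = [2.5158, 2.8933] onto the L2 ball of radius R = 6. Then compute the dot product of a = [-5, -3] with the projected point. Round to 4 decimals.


Step 1: Compute ||x|| (intermediates to 6 decimals).
||x|| = sqrt(2.5158^2 + 2.8933^2) = 3.834115
Step 2: Project.
Since ||x|| <= R, proj = x (no scaling needed).
proj(x) = [2.5158, 2.8933]
Step 3: Dot product.
a^T * proj(x) = -5*2.5158 - 3*2.8933 = -21.2589


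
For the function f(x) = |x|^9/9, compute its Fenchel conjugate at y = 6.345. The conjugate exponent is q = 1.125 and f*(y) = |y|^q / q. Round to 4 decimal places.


The conjugate exponent q satisfies 1/p + 1/q = 1.
p = 9, so q = 9/(9 - 1) = 1.125
|y|^q = 6.345^1.125 = 7.9935
f*(6.345) = 7.9935 / 1.125 = 7.1053


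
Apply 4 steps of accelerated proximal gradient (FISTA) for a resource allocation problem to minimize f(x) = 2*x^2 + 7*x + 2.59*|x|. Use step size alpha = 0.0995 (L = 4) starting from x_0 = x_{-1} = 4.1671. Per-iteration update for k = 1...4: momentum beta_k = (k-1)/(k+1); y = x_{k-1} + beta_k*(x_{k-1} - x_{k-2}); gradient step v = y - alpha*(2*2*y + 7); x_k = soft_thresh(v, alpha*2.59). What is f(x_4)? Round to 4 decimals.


FISTA on f(x) = 2*x^2 + 7*x + 2.59*|x|
L = 4, alpha = 0.0995
Iteration 1: beta = 0.0, y = 4.1671 + 0.0*(4.1671 - 4.1671) = 4.1671
  grad(y) = 23.6684, v = y - alpha*grad = 1.8121
  prox(v) = soft_thresh(1.8121, 0.2577) = 1.5544
Iteration 2: beta = 0.3333, y = 1.5544 + 0.3333*(1.5544 - 4.1671) = 0.6835
  grad(y) = 9.7339, v = y - alpha*grad = -0.285
  prox(v) = soft_thresh(-0.285, 0.2577) = -0.0273
Iteration 3: beta = 0.5, y = -0.0273 + 0.5*(-0.0273 - 1.5544) = -0.8182
  grad(y) = 3.7272, v = y - alpha*grad = -1.1891
  prox(v) = soft_thresh(-1.1891, 0.2577) = -0.9314
Iteration 4: beta = 0.6, y = -0.9314 + 0.6*(-0.9314 + 0.0273) = -1.4738
  grad(y) = 1.105, v = y - alpha*grad = -1.5837
  prox(v) = soft_thresh(-1.5837, 0.2577) = -1.326
f(x_4) = 2*(-1.326)^2 + 7*(-1.326) + 2.59*|-1.326| = -2.3311


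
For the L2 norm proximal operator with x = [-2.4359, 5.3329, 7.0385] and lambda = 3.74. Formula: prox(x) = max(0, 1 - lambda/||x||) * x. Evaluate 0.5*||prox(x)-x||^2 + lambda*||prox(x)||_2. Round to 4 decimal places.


Step 1: Compute ||x||.
||x|| = 9.1605
Step 2: Compute scaling factor.
scale = max(0, 1 - 3.74/9.1605) = 0.5917
Step 3: prox(x) = [-1.4414, 3.1556, 4.1648]
||prox(x)|| = 5.4205
Step 4: Proximal objective.
0.5*||prox-x||^2 = 6.9938
lambda*||prox|| = 20.2727
Total = 27.2663


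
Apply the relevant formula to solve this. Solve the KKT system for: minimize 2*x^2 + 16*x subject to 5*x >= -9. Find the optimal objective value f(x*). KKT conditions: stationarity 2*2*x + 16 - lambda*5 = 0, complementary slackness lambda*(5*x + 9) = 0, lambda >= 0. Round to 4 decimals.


Step 1: Try lambda = 0 (constraint inactive).
x_unc = -16/(2*2) = -4.0
Check: 5*-4.0 = -20.0 < -9 -- violated!
Step 2: Constraint must be active: 5*x = -9
x* = -9/5 = -1.8
lambda = (2*2*(-1.8) + 16)/5 = 1.76
Step 3: Compute optimal value.
f(x*) = 2*(-1.8)^2 + 16*(-1.8) = -22.32


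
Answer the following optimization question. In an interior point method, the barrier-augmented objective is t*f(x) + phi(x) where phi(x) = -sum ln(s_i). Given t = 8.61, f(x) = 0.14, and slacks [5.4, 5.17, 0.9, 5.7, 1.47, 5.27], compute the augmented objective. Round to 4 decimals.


Step 1: Compute log-barrier.
ln values: [1.6864, 1.6429, -0.1054, 1.7405, 0.3853, 1.662]
phi = -(1.6864 + 1.6429 - 0.1054 + 1.7405 + 0.3853 + 1.662) = -7.0117
Step 2: Compute augmented objective.
t*f(x) = 8.61*0.14 = 1.2054
Total = 1.2054 - 7.0117 = -5.8063


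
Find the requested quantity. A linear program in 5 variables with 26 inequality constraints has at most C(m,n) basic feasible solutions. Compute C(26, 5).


Each vertex corresponds to some choice of n active constraints out of m, so the number of vertices is at most C(m, n) = m! / (n!(m-n)!).
m = 26, n = 5
Numerator: 26 * 25 * 24 * 23 * 22
Denominator: 5! = 120
C(26, 5) = 65780


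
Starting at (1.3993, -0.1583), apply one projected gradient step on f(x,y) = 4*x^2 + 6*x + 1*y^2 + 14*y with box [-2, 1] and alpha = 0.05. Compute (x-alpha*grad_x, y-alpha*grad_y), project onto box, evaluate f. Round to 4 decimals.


Step 1: Compute gradient at (1.3993, -0.1583).
grad_x = 2*4*1.3993 + 6 = 17.1944
grad_y = 2*1*-0.1583 + 14 = 13.6834
Step 2: Gradient step.
x_raw = 1.3993 - 0.05*17.1944 = 0.5396
y_raw = -0.1583 - 0.05*13.6834 = -0.8425
Step 3: Project onto [-2, 1].
x_proj = clip(0.5396) = 0.5396
y_proj = clip(-0.8425) = -0.8425
Step 4: Evaluate f.
f(0.5396, -0.8425) = -6.6828


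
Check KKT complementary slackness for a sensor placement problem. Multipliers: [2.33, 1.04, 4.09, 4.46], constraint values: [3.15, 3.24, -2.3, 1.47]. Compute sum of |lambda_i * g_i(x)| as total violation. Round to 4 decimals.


KKT complementary slackness check:
lambda_1 * g_1 = 2.33 * 3.15 = 7.3395
lambda_2 * g_2 = 1.04 * 3.24 = 3.3696
lambda_3 * g_3 = 4.09 * -2.3 = -9.407
lambda_4 * g_4 = 4.46 * 1.47 = 6.5562
Total violation = 7.3395 + 3.3696 + 9.407 + 6.5562 = 26.6723


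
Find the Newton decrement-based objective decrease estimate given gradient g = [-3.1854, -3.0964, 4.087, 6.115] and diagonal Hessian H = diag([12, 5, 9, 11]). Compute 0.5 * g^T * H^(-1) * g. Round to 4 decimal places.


Step 1: H is diagonal, so H^(-1) * g = [-0.2655, -0.6193, 0.4541, 0.5559].
Step 2: g^T H^(-1) g = sum_i g_i^2 / H_ii
  = (-3.1854)^2/12 + (-3.0964)^2/5 + (4.087)^2/9 + (6.115)^2/11
  = 0.8456 + 1.9175 + 1.856 + 3.3994 = 8.0184
Step 3: Objective decrease = 0.5 * g^T H^(-1) g = 4.0092


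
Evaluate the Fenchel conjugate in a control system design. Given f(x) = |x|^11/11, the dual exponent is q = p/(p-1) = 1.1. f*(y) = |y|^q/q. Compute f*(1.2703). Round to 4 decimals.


The conjugate exponent q satisfies 1/p + 1/q = 1.
p = 11, so q = 11/(11 - 1) = 1.1
|y|^q = 1.2703^1.1 = 1.3011
f*(1.2703) = 1.3011 / 1.1 = 1.1828


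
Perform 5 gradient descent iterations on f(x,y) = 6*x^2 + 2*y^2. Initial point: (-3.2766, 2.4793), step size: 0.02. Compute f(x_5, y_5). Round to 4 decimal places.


Gradient descent on f(x,y) = 6*x^2 + 2*y^2.
Starting point: (-3.2766, 2.4793), alpha = 0.02
Step 1: grad_x = 2*6*-3.2766 = -39.3192, grad_y = 2*2*2.4793 = 9.9172
  x_1 = -3.2766 - 0.02*-39.3192 = -2.4902
  y_1 = 2.4793 - 0.02*9.9172 = 2.281
Step 2: grad_x = 2*6*-2.4902 = -29.8826, grad_y = 2*2*2.281 = 9.1238
  x_2 = -2.4902 - 0.02*-29.8826 = -1.8926
  y_2 = 2.281 - 0.02*9.1238 = 2.0985
Step 3: grad_x = 2*6*-1.8926 = -22.7108, grad_y = 2*2*2.0985 = 8.3939
  x_3 = -1.8926 - 0.02*-22.7108 = -1.4383
  y_3 = 2.0985 - 0.02*8.3939 = 1.9306
Step 4: grad_x = 2*6*-1.4383 = -17.2602, grad_y = 2*2*1.9306 = 7.7224
  x_4 = -1.4383 - 0.02*-17.2602 = -1.0931
  y_4 = 1.9306 - 0.02*7.7224 = 1.7762
Step 5: grad_x = 2*6*-1.0931 = -13.1177, grad_y = 2*2*1.7762 = 7.1046
  x_5 = -1.0931 - 0.02*-13.1177 = -0.8308
  y_5 = 1.7762 - 0.02*7.1046 = 1.6341
f(-0.8308, 1.6341) = 6*(-0.8308)^2 + 2*1.6341^2 = 9.4816


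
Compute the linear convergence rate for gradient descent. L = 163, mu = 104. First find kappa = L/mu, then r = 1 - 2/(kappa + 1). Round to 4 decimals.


Step 1: Compute the condition number.
kappa = L/mu = 163/104 = 1.5673
Step 2: Compute the convergence rate.
r = 1 - 2/(kappa + 1) = 1 - 2*mu/(L + mu) = (L - mu)/(L + mu) = 59/267 = 0.221


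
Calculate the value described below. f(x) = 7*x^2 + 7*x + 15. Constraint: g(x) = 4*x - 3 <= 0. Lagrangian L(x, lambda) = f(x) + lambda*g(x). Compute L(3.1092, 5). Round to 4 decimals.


Step 1: Evaluate f(x).
f(3.1092) = 7*3.1092^2 + 7*3.1092 + 15 = 104.4343
Step 2: Evaluate g(x).
g(3.1092) = 4*3.1092 - 3 = 9.4368
Step 3: Compute Lagrangian.
L = 104.4343 + 5*9.4368 = 151.6183


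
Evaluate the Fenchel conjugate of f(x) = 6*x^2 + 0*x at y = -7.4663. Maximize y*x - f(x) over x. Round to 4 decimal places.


f*(y) = sup_x {y*x - a*x^2 - b*x} = sup_x {(y-b)*x - a*x^2}
FOC: (y - b) - 2a*x = 0 => x* = (y - b)/(2a)
x* = (-7.4663 - 0)/(2*6) = -0.6222
f*(-7.4663) = (y-b)^2/(4a) = (-7.4663 - 0)^2/(4*6)
= 55.7456/24 = 2.3227


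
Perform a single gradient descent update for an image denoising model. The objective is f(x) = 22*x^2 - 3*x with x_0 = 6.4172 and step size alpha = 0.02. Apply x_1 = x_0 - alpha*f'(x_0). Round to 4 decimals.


We compute the gradient at x_0 and apply the update.
f'(x) = 44*x - 3
f'(6.4172) = 44*6.4172 - 3 = 279.3568
x_1 = 6.4172 - 0.02*279.3568 = 0.8301


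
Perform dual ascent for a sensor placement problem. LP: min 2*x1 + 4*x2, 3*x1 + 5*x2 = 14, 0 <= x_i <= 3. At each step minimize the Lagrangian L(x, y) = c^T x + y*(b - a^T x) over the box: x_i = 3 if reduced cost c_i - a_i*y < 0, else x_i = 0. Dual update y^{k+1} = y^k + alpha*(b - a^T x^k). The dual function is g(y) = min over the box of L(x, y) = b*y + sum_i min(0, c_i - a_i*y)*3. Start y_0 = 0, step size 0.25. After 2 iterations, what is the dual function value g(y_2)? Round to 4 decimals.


Dual ascent for LP: min 2*x1 + 4*x2, 3*x1 + 5*x2 = 14, 0 <= x_i <= 3
Step 1: y^k = 0.0, reduced costs: (2.0, 4.0)
  x^k = (0.0, 0.0), subgradient = b - a^T x = 14.0
  y^{k+1} = 0.0 + 0.25*14.0 = 3.5
Step 2: y^k = 3.5, reduced costs: (-8.5, -13.5)
  x^k = (3.0, 3.0), subgradient = b - a^T x = -10.0
  y^{k+1} = 3.5 + 0.25*-10.0 = 1.0
Dual objective at y_2 = 1.0: reduced costs (-1.0, -1.0), box minimizer x = (3.0, 3.0)
g(y_2) = b*y + (c1 - a1*y)*x1 + (c2 - a2*y)*x2 = 14*1.0 + (-1.0)*3.0 + (-1.0)*3.0 = 14.0 - 3.0 - 3.0 = 8.0


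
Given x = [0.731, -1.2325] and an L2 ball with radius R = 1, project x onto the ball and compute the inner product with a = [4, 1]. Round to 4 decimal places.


Step 1: Compute ||x|| (intermediates to 6 decimals).
||x|| = sqrt(0.731^2 + (-1.2325)^2) = 1.432975
Step 2: Project.
Since ||x|| > R, scale = R/||x|| = 1/1.432975 = 0.697849, proj(x) = scale * x
proj(x) = [0.510128, -0.860099]
Step 3: Dot product.
a^T * proj(x) = 4*0.510128 + 1*(-0.860099) = 1.1804


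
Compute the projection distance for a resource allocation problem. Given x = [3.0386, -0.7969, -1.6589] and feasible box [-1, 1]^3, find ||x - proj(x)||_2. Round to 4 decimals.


Project each component onto [-1, 1].
clip(3.0386) = 1.0, clip(-0.7969) = -0.7969, clip(-1.6589) = -1.0
Projection = [1.0, -0.7969, -1.0]
Squared diffs: [4.1559, 0.0, 0.4341]
Distance = sqrt(4.59) = 2.1424


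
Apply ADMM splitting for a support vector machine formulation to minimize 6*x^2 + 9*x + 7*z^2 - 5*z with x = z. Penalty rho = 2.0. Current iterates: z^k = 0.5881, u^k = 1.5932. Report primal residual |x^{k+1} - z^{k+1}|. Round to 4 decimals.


ADMM iteration with rho = 2.0, z^k = 0.5881, u^k = 1.5932
Step 1: x-update.
Minimize 6*x^2 + 9*x + (2.0/2)*(x - 0.5881 + 1.5932)^2
FOC: (2*6 + 2.0)*x = -9 + 2.0*(0.5881 - 1.5932)
x^{k+1} = -0.7864
Step 2: z-update.
Minimize 7*z^2 - 5*z + (2.0/2)*(-0.7864 - z + 1.5932)^2
FOC: (2*7 + 2.0)*z = 5 + 2.0*(-0.7864 + 1.5932)
z^{k+1} = 0.4133
Step 3: u-update.
u^{k+1} = 1.5932 - 0.7864 - 0.4133 = 0.3934
Step 4: Primal residual = |-0.7864 - 0.4133| = 1.1998


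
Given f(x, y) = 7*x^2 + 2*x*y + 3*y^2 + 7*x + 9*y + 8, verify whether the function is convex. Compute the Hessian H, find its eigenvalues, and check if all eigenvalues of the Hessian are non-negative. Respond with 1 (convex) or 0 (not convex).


The Hessian of f(x,y) = 7*x^2 + 2*x*y + 3*y^2 + 7*x + 9*y + 8 is:
H = [[14, 2], [2, 6]]
Trace = 14 + 6 = 20
Determinant = 14*6 - (2)^2 = 80
Discriminant = (20)^2 - 4*80 = 80.0
Eigenvalues: lambda_1 = 5.5279, lambda_2 = 14.4721
The function is convex.

1


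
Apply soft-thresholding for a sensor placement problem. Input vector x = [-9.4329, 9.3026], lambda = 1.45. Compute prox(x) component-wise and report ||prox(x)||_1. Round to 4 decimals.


Soft-thresholding with lambda = 1.45:
prox(-9.4329) = sign(-9.4329)*max(|-9.4329| - 1.45, 0) = -7.9829
prox(9.3026) = sign(9.3026)*max(|9.3026| - 1.45, 0) = 7.8526
prox(x) = [-7.9829, 7.8526]
||prox(x)||_1 = 7.9829 + 7.8526 = 15.8355


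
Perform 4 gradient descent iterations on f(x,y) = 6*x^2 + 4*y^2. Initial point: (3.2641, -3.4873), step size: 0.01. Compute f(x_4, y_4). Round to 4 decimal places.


Gradient descent on f(x,y) = 6*x^2 + 4*y^2.
Starting point: (3.2641, -3.4873), alpha = 0.01
Step 1: grad_x = 2*6*3.2641 = 39.1692, grad_y = 2*4*-3.4873 = -27.8984
  x_1 = 3.2641 - 0.01*39.1692 = 2.8724
  y_1 = -3.4873 - 0.01*-27.8984 = -3.2083
Step 2: grad_x = 2*6*2.8724 = 34.4689, grad_y = 2*4*-3.2083 = -25.6665
  x_2 = 2.8724 - 0.01*34.4689 = 2.5277
  y_2 = -3.2083 - 0.01*-25.6665 = -2.9517
Step 3: grad_x = 2*6*2.5277 = 30.3326, grad_y = 2*4*-2.9517 = -23.6132
  x_3 = 2.5277 - 0.01*30.3326 = 2.2244
  y_3 = -2.9517 - 0.01*-23.6132 = -2.7155
Step 4: grad_x = 2*6*2.2244 = 26.6927, grad_y = 2*4*-2.7155 = -21.7241
  x_4 = 2.2244 - 0.01*26.6927 = 1.9575
  y_4 = -2.7155 - 0.01*-21.7241 = -2.4983
f(1.9575, -2.4983) = 6*1.9575^2 + 4*(-2.4983)^2 = 47.9556


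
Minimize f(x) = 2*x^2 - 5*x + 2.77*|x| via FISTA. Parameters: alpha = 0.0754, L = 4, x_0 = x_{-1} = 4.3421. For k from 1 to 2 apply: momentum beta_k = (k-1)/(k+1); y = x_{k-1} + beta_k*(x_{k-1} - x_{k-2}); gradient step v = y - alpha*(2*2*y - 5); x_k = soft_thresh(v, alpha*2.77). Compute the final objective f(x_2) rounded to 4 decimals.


FISTA on f(x) = 2*x^2 - 5*x + 2.77*|x|
L = 4, alpha = 0.0754
Iteration 1: beta = 0.0, y = 4.3421 + 0.0*(4.3421 - 4.3421) = 4.3421
  grad(y) = 12.3684, v = y - alpha*grad = 3.4095
  prox(v) = soft_thresh(3.4095, 0.2089) = 3.2007
Iteration 2: beta = 0.3333, y = 3.2007 + 0.3333*(3.2007 - 4.3421) = 2.8202
  grad(y) = 6.2807, v = y - alpha*grad = 2.3466
  prox(v) = soft_thresh(2.3466, 0.2089) = 2.1378
f(x_2) = 2*2.1378^2 - 5*2.1378 + 2.77*|2.1378| = 4.3728


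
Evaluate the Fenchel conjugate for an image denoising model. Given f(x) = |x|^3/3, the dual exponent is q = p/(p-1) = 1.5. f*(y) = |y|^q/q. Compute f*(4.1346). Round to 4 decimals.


The conjugate exponent q satisfies 1/p + 1/q = 1.
p = 3, so q = 3/(3 - 1) = 1.5
|y|^q = 4.1346^1.5 = 8.4072
f*(4.1346) = 8.4072 / 1.5 = 5.6048


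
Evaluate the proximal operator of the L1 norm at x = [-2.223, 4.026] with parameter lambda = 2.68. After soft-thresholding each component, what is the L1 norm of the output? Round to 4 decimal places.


Soft-thresholding with lambda = 2.68:
prox(-2.223) = sign(-2.223)*max(|-2.223| - 2.68, 0) = 0.0
prox(4.026) = sign(4.026)*max(|4.026| - 2.68, 0) = 1.346
prox(x) = [0.0, 1.346]
||prox(x)||_1 = 0.0 + 1.346 = 1.346


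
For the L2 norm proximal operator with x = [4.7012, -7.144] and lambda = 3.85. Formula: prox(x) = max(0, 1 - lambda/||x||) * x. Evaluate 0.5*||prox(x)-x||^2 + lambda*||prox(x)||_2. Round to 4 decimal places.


Step 1: Compute ||x||.
||x|| = 8.5521
Step 2: Compute scaling factor.
scale = max(0, 1 - 3.85/8.5521) = 0.5498
Step 3: prox(x) = [2.5848, -3.9279]
||prox(x)|| = 4.7021
Step 4: Proximal objective.
0.5*||prox-x||^2 = 7.4113
lambda*||prox|| = 18.1031
Total = 25.5142


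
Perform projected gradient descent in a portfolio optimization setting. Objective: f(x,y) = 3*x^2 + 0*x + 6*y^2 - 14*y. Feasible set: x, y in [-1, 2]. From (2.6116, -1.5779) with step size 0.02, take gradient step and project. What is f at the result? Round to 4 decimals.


Step 1: Compute gradient at (2.6116, -1.5779).
grad_x = 2*3*2.6116 + 0 = 15.6696
grad_y = 2*6*-1.5779 - 14 = -32.9348
Step 2: Gradient step.
x_raw = 2.6116 - 0.02*15.6696 = 2.2982
y_raw = -1.5779 - 0.02*-32.9348 = -0.9192
Step 3: Project onto [-1, 2].
x_proj = clip(2.2982) = 2.0
y_proj = clip(-0.9192) = -0.9192
Step 4: Evaluate f.
f(2.0, -0.9192) = 29.9385


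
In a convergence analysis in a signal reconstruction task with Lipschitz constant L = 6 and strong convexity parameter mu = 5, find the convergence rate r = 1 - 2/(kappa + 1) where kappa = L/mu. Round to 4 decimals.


Step 1: Compute the condition number.
kappa = L/mu = 6/5 = 1.2
Step 2: Compute the convergence rate.
r = 1 - 2/(kappa + 1) = 1 - 2*mu/(L + mu) = (L - mu)/(L + mu) = 1/11 = 0.0909


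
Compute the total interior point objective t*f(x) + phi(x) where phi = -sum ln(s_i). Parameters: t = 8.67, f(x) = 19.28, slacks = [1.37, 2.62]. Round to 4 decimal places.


Step 1: Compute log-barrier.
ln values: [0.3148, 0.9632]
phi = -(0.3148 + 0.9632) = -1.278
Step 2: Compute augmented objective.
t*f(x) = 8.67*19.28 = 167.1576
Total = 167.1576 - 1.278 = 165.8796


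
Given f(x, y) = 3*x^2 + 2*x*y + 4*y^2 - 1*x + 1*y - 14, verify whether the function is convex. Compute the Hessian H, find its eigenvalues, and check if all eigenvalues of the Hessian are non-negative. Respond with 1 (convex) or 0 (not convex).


The Hessian of f(x,y) = 3*x^2 + 2*x*y + 4*y^2 - 1*x + 1*y - 14 is:
H = [[6, 2], [2, 8]]
Trace = 6 + 8 = 14
Determinant = 6*8 - (2)^2 = 44
Discriminant = (14)^2 - 4*44 = 20.0
Eigenvalues: lambda_1 = 4.7639, lambda_2 = 9.2361
The function is convex.

1


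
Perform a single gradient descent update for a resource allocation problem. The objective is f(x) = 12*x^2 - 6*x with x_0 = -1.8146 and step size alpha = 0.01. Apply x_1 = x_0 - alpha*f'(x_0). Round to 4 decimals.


We compute the gradient at x_0 and apply the update.
f'(x) = 24*x - 6
f'(-1.8146) = 24*-1.8146 - 6 = -49.5504
x_1 = -1.8146 - 0.01*-49.5504 = -1.3191


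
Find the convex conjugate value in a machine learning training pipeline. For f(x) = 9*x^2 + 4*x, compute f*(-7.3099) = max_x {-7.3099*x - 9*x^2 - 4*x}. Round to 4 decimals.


f*(y) = sup_x {y*x - a*x^2 - b*x} = sup_x {(y-b)*x - a*x^2}
FOC: (y - b) - 2a*x = 0 => x* = (y - b)/(2a)
x* = (-7.3099 - 4)/(2*9) = -0.6283
f*(-7.3099) = (y-b)^2/(4a) = (-7.3099 - 4)^2/(4*9)
= 127.9138/36 = 3.5532


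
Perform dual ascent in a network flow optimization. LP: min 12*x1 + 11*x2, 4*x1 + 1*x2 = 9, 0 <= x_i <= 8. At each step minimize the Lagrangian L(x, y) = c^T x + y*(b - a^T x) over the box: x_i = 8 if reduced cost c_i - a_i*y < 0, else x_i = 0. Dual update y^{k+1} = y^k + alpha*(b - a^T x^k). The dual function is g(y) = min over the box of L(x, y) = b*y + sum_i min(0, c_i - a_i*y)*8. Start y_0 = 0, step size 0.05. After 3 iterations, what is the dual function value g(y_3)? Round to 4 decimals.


Dual ascent for LP: min 12*x1 + 11*x2, 4*x1 + 1*x2 = 9, 0 <= x_i <= 8
Step 1: y^k = 0.0, reduced costs: (12.0, 11.0)
  x^k = (0.0, 0.0), subgradient = b - a^T x = 9.0
  y^{k+1} = 0.0 + 0.05*9.0 = 0.45
Step 2: y^k = 0.45, reduced costs: (10.2, 10.55)
  x^k = (0.0, 0.0), subgradient = b - a^T x = 9.0
  y^{k+1} = 0.45 + 0.05*9.0 = 0.9
Step 3: y^k = 0.9, reduced costs: (8.4, 10.1)
  x^k = (0.0, 0.0), subgradient = b - a^T x = 9.0
  y^{k+1} = 0.9 + 0.05*9.0 = 1.35
Dual objective at y_3 = 1.35: reduced costs (6.6, 9.65), box minimizer x = (0.0, 0.0)
g(y_3) = b*y + (c1 - a1*y)*x1 + (c2 - a2*y)*x2 = 9*1.35 + 6.6*0.0 + 9.65*0.0 = 12.15 + 0.0 + 0.0 = 12.15


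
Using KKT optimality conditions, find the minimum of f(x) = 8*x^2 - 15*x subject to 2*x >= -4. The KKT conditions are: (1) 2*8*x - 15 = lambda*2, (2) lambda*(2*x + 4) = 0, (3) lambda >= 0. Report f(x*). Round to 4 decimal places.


Step 1: Try lambda = 0 (constraint inactive).
Stationarity: 2*8*x - 15 = 0
x* = 15/(2*8) = 0.9375
Check constraint: 2*0.9375 = 1.875 >= -4 -- satisfied.
Step 2: Compute optimal value.
f(x*) = 8*0.9375^2 - 15*0.9375 = -7.0313


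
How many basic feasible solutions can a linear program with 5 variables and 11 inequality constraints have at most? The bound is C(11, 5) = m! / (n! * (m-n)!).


Each vertex corresponds to some choice of n active constraints out of m, so the number of vertices is at most C(m, n) = m! / (n!(m-n)!).
m = 11, n = 5
Numerator: 11 * 10 * 9 * 8 * 7
Denominator: 5! = 120
C(11, 5) = 462


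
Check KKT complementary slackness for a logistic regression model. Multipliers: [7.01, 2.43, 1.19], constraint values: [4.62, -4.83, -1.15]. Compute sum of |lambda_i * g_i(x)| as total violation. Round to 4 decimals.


KKT complementary slackness check:
lambda_1 * g_1 = 7.01 * 4.62 = 32.3862
lambda_2 * g_2 = 2.43 * -4.83 = -11.7369
lambda_3 * g_3 = 1.19 * -1.15 = -1.3685
Total violation = 32.3862 + 11.7369 + 1.3685 = 45.4916


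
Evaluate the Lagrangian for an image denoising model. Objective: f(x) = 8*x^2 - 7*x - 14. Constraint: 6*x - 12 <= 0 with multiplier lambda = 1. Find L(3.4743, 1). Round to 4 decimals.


Step 1: Evaluate f(x).
f(3.4743) = 8*3.4743^2 - 7*3.4743 - 14 = 58.246
Step 2: Evaluate g(x).
g(3.4743) = 6*3.4743 - 12 = 8.8458
Step 3: Compute Lagrangian.
L = 58.246 + 1*8.8458 = 67.0918


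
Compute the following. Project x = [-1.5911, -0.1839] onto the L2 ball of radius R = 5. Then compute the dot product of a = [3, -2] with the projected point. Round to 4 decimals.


Step 1: Compute ||x|| (intermediates to 6 decimals).
||x|| = sqrt((-1.5911)^2 + (-0.1839)^2) = 1.601692
Step 2: Project.
Since ||x|| <= R, proj = x (no scaling needed).
proj(x) = [-1.5911, -0.1839]
Step 3: Dot product.
a^T * proj(x) = 3*(-1.5911) - 2*(-0.1839) = -4.4055


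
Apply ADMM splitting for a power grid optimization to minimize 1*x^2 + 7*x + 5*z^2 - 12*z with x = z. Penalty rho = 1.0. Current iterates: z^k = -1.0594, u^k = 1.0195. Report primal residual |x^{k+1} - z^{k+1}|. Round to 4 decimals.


ADMM iteration with rho = 1.0, z^k = -1.0594, u^k = 1.0195
Step 1: x-update.
Minimize 1*x^2 + 7*x + (1.0/2)*(x + 1.0594 + 1.0195)^2
FOC: (2*1 + 1.0)*x = -7 + 1.0*(-1.0594 - 1.0195)
x^{k+1} = -3.0263
Step 2: z-update.
Minimize 5*z^2 - 12*z + (1.0/2)*(-3.0263 - z + 1.0195)^2
FOC: (2*5 + 1.0)*z = 12 + 1.0*(-3.0263 + 1.0195)
z^{k+1} = 0.9085
Step 3: u-update.
u^{k+1} = 1.0195 - 3.0263 - 0.9085 = -2.9153
Step 4: Primal residual = |-3.0263 - 0.9085| = 3.9348


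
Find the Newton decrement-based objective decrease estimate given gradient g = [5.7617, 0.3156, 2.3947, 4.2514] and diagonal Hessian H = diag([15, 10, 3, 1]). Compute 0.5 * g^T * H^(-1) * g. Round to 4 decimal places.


Step 1: H is diagonal, so H^(-1) * g = [0.3841, 0.0316, 0.7982, 4.2514].
Step 2: g^T H^(-1) g = sum_i g_i^2 / H_ii
  = (5.7617)^2/15 + (0.3156)^2/10 + (2.3947)^2/3 + (4.2514)^2/1
  = 2.2131 + 0.01 + 1.9115 + 18.0744 = 22.209
Step 3: Objective decrease = 0.5 * g^T H^(-1) g = 11.1045


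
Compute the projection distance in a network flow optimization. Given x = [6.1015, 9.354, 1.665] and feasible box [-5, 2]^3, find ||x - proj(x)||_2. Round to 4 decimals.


Project each component onto [-5, 2].
clip(6.1015) = 2.0, clip(9.354) = 2.0, clip(1.665) = 1.665
Projection = [2.0, 2.0, 1.665]
Squared diffs: [16.8223, 54.0813, 0.0]
Distance = sqrt(70.9036) = 8.4204


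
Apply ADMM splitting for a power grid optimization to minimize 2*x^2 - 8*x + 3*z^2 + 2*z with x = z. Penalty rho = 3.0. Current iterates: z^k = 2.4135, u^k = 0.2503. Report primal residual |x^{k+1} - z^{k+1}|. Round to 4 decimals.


ADMM iteration with rho = 3.0, z^k = 2.4135, u^k = 0.2503
Step 1: x-update.
Minimize 2*x^2 - 8*x + (3.0/2)*(x - 2.4135 + 0.2503)^2
FOC: (2*2 + 3.0)*x = 8 + 3.0*(2.4135 - 0.2503)
x^{k+1} = 2.0699
Step 2: z-update.
Minimize 3*z^2 + 2*z + (3.0/2)*(2.0699 - z + 0.2503)^2
FOC: (2*3 + 3.0)*z = -2 + 3.0*(2.0699 + 0.2503)
z^{k+1} = 0.5512
Step 3: u-update.
u^{k+1} = 0.2503 + 2.0699 - 0.5512 = 1.7691
Step 4: Primal residual = |2.0699 - 0.5512| = 1.5188


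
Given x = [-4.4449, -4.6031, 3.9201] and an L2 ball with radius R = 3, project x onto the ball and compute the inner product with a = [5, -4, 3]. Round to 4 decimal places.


Step 1: Compute ||x|| (intermediates to 6 decimals).
||x|| = sqrt((-4.4449)^2 + (-4.6031)^2 + 3.9201^2) = 7.504189
Step 2: Project.
Since ||x|| > R, scale = R/||x|| = 3/7.504189 = 0.399777, proj(x) = scale * x
proj(x) = [-1.776969, -1.840214, 1.567166]
Step 3: Dot product.
a^T * proj(x) = 5*(-1.776969) - 4*(-1.840214) + 3*1.567166 = 3.1775


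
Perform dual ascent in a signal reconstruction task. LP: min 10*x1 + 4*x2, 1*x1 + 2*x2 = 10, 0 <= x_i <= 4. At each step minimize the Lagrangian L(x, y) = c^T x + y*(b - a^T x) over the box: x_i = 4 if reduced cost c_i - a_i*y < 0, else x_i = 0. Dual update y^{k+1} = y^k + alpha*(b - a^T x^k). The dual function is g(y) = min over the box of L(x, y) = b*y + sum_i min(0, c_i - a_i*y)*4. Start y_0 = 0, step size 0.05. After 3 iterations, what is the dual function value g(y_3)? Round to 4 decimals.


Dual ascent for LP: min 10*x1 + 4*x2, 1*x1 + 2*x2 = 10, 0 <= x_i <= 4
Step 1: y^k = 0.0, reduced costs: (10.0, 4.0)
  x^k = (0.0, 0.0), subgradient = b - a^T x = 10.0
  y^{k+1} = 0.0 + 0.05*10.0 = 0.5
Step 2: y^k = 0.5, reduced costs: (9.5, 3.0)
  x^k = (0.0, 0.0), subgradient = b - a^T x = 10.0
  y^{k+1} = 0.5 + 0.05*10.0 = 1.0
Step 3: y^k = 1.0, reduced costs: (9.0, 2.0)
  x^k = (0.0, 0.0), subgradient = b - a^T x = 10.0
  y^{k+1} = 1.0 + 0.05*10.0 = 1.5
Dual objective at y_3 = 1.5: reduced costs (8.5, 1.0), box minimizer x = (0.0, 0.0)
g(y_3) = b*y + (c1 - a1*y)*x1 + (c2 - a2*y)*x2 = 10*1.5 + 8.5*0.0 + 1.0*0.0 = 15.0 + 0.0 + 0.0 = 15.0


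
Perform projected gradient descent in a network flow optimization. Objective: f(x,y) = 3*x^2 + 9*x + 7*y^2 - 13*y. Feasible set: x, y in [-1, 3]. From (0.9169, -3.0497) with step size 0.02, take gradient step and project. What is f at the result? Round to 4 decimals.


Step 1: Compute gradient at (0.9169, -3.0497).
grad_x = 2*3*0.9169 + 9 = 14.5014
grad_y = 2*7*-3.0497 - 13 = -55.6958
Step 2: Gradient step.
x_raw = 0.9169 - 0.02*14.5014 = 0.6269
y_raw = -3.0497 - 0.02*-55.6958 = -1.9358
Step 3: Project onto [-1, 3].
x_proj = clip(0.6269) = 0.6269
y_proj = clip(-1.9358) = -1.0
Step 4: Evaluate f.
f(0.6269, -1.0) = 26.8208


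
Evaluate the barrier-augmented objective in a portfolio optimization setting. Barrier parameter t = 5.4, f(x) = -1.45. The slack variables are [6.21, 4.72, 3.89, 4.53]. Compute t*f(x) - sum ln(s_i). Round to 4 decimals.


Step 1: Compute log-barrier.
ln values: [1.8262, 1.5518, 1.3584, 1.5107]
phi = -(1.8262 + 1.5518 + 1.3584 + 1.5107) = -6.2471
Step 2: Compute augmented objective.
t*f(x) = 5.4*-1.45 = -7.83
Total = -7.83 - 6.2471 = -14.0771


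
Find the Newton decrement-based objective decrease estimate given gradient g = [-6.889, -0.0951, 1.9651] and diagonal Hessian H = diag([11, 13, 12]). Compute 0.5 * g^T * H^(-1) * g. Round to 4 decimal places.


Step 1: H is diagonal, so H^(-1) * g = [-0.6263, -0.0073, 0.1638].
Step 2: g^T H^(-1) g = sum_i g_i^2 / H_ii
  = (-6.889)^2/11 + (-0.0951)^2/13 + (1.9651)^2/12
  = 4.3144 + 0.0007 + 0.3218 = 4.6369
Step 3: Objective decrease = 0.5 * g^T H^(-1) g = 2.3184


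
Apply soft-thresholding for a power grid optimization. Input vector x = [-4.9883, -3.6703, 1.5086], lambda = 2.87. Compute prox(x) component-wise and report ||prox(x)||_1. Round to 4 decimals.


Soft-thresholding with lambda = 2.87:
prox(-4.9883) = sign(-4.9883)*max(|-4.9883| - 2.87, 0) = -2.1183
prox(-3.6703) = sign(-3.6703)*max(|-3.6703| - 2.87, 0) = -0.8003
prox(1.5086) = sign(1.5086)*max(|1.5086| - 2.87, 0) = 0.0
prox(x) = [-2.1183, -0.8003, 0.0]
||prox(x)||_1 = 2.1183 + 0.8003 + 0.0 = 2.9186


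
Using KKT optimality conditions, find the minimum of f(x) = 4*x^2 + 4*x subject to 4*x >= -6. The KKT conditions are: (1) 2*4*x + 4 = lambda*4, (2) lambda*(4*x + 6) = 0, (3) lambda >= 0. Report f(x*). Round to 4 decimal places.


Step 1: Try lambda = 0 (constraint inactive).
Stationarity: 2*4*x + 4 = 0
x* = -4/(2*4) = -0.5
Check constraint: 4*-0.5 = -2.0 >= -6 -- satisfied.
Step 2: Compute optimal value.
f(x*) = 4*(-0.5)^2 + 4*(-0.5) = -1.0


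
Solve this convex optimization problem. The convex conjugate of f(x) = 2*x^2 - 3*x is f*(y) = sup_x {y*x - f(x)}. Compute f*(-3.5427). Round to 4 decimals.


f*(y) = sup_x {y*x - a*x^2 - b*x} = sup_x {(y-b)*x - a*x^2}
FOC: (y - b) - 2a*x = 0 => x* = (y - b)/(2a)
x* = (-3.5427 + 3)/(2*2) = -0.1357
f*(-3.5427) = (y-b)^2/(4a) = (-3.5427 + 3)^2/(4*2)
= 0.2945/8 = 0.0368


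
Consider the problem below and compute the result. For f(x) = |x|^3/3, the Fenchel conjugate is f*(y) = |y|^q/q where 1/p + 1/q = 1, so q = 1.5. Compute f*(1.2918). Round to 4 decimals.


The conjugate exponent q satisfies 1/p + 1/q = 1.
p = 3, so q = 3/(3 - 1) = 1.5
|y|^q = 1.2918^1.5 = 1.4682
f*(1.2918) = 1.4682 / 1.5 = 0.9788


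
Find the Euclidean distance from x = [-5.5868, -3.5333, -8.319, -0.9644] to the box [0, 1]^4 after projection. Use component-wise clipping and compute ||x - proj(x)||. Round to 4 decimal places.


Project each component onto [0, 1].
clip(-5.5868) = 0.0, clip(-3.5333) = 0.0, clip(-8.319) = 0.0, clip(-0.9644) = 0.0
Projection = [0.0, 0.0, 0.0, 0.0]
Squared diffs: [31.2123, 12.4842, 69.2058, 0.9301]
Distance = sqrt(113.8324) = 10.6692


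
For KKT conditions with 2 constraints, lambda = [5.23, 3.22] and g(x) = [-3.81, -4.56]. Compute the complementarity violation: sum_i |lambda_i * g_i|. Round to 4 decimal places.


KKT complementary slackness check:
lambda_1 * g_1 = 5.23 * -3.81 = -19.9263
lambda_2 * g_2 = 3.22 * -4.56 = -14.6832
Total violation = 19.9263 + 14.6832 = 34.6095


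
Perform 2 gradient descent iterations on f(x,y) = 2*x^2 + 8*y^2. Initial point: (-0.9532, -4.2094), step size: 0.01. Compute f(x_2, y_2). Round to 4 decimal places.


Gradient descent on f(x,y) = 2*x^2 + 8*y^2.
Starting point: (-0.9532, -4.2094), alpha = 0.01
Step 1: grad_x = 2*2*-0.9532 = -3.8128, grad_y = 2*8*-4.2094 = -67.3504
  x_1 = -0.9532 - 0.01*-3.8128 = -0.9151
  y_1 = -4.2094 - 0.01*-67.3504 = -3.5359
Step 2: grad_x = 2*2*-0.9151 = -3.6603, grad_y = 2*8*-3.5359 = -56.5743
  x_2 = -0.9151 - 0.01*-3.6603 = -0.8785
  y_2 = -3.5359 - 0.01*-56.5743 = -2.9702
f(-0.8785, -2.9702) = 2*(-0.8785)^2 + 8*(-2.9702)^2 = 72.1179


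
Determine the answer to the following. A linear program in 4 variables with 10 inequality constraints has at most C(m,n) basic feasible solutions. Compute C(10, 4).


Each vertex corresponds to some choice of n active constraints out of m, so the number of vertices is at most C(m, n) = m! / (n!(m-n)!).
m = 10, n = 4
Numerator: 10 * 9 * 8 * 7
Denominator: 4! = 24
C(10, 4) = 210


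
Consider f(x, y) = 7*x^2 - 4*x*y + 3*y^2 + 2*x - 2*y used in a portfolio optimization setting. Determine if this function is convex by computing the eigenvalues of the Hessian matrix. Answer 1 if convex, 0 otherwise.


The Hessian of f(x,y) = 7*x^2 - 4*x*y + 3*y^2 + 2*x - 2*y is:
H = [[14, -4], [-4, 6]]
Trace = 14 + 6 = 20
Determinant = 14*6 - (-4)^2 = 68
Discriminant = (20)^2 - 4*68 = 128.0
Eigenvalues: lambda_1 = 4.3431, lambda_2 = 15.6569
The function is convex.

1


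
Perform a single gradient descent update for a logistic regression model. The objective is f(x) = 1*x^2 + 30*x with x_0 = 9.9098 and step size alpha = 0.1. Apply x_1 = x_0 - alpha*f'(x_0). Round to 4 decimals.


We compute the gradient at x_0 and apply the update.
f'(x) = 2*x + 30
f'(9.9098) = 2*9.9098 + 30 = 49.8196
x_1 = 9.9098 - 0.1*49.8196 = 4.9278


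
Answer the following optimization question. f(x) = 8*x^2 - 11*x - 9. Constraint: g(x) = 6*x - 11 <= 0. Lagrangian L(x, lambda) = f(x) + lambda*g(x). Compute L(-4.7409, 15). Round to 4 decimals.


Step 1: Evaluate f(x).
f(-4.7409) = 8*(-4.7409)^2 - 11*(-4.7409) - 9 = 222.959
Step 2: Evaluate g(x).
g(-4.7409) = 6*-4.7409 - 11 = -39.4454
Step 3: Compute Lagrangian.
L = 222.959 + 15*-39.4454 = -368.722


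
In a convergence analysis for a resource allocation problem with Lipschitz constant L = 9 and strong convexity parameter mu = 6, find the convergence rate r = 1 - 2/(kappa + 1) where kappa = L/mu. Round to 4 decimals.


Step 1: Compute the condition number.
kappa = L/mu = 9/6 = 1.5
Step 2: Compute the convergence rate.
r = 1 - 2/(kappa + 1) = 1 - 2*mu/(L + mu) = (L - mu)/(L + mu) = 3/15 = 0.2
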